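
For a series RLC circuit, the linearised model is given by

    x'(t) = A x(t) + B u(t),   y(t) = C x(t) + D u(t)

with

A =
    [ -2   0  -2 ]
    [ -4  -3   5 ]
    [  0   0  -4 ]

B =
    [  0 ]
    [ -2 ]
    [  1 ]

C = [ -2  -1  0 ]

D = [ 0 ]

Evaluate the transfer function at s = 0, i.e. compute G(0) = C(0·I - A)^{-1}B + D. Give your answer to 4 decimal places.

0.4167

G(0) = C(-A)^{-1}B + D = -C A^{-1} B + D.
det A = -24, so A^{-1} = (1/-24)·adj(A) = [[-1/2, 0, 1/4], [2/3, -1/3, -3/4], [0, 0, -1/4]]
A^{-1} B = [1/4, -1/12, -1/4]^T
C A^{-1} B = -5/12
G(0) = D - C A^{-1} B = 0 - (-5/12) = 5/12 ≈ 0.4167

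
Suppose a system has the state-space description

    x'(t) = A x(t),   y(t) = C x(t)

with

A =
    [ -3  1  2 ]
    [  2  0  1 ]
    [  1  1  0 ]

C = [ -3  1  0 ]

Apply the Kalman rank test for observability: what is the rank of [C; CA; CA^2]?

CA = [[11, -3, -5]]
CA^2 = [[-44, 6, 19]]
Observability matrix O = [C; CA; CA^2] = [[-3, 1, 0], [11, -3, -5], [-44, 6, 19]]
det(O) = (-3)·((-3)·19 - (-5)·6) - 1·(11·19 - (-5)·(-44)) + 0·(11·6 - (-3)·(-44)) = (-3)·(-27) - 1·(-11) + 0·(-66) = 92 ≠ 0, so rank(O) = 3.
rank(O) = 3 = n, so the pair (A, C) is completely observable.

3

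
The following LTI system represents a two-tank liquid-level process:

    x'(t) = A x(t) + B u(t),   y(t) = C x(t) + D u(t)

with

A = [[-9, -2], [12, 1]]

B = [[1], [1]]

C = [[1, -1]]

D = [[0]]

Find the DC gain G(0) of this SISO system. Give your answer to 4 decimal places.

-1.6000

G(0) = C(-A)^{-1}B + D = -C A^{-1} B + D.
det A = 15, so A^{-1} = (1/15)·adj(A) = [[1/15, 2/15], [-4/5, -3/5]]
A^{-1} B = [1/5, -7/5]^T
C A^{-1} B = 8/5
G(0) = D - C A^{-1} B = 0 - (8/5) = -8/5 ≈ -1.6000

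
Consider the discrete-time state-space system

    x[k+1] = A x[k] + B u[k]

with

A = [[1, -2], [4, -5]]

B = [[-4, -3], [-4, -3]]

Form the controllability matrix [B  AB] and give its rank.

AB = [[4, 3], [4, 3]]
Controllability matrix C = [B  AB] = [[-4, -3, 4, 3], [-4, -3, 4, 3]]
Every column of C is a scalar multiple of column 1 = [-4, -4] (multipliers 1, 3/4, -1, -3/4), so the columns span a one-dimensional space.
C ≠ 0, hence rank(C) = 1.
rank(C) = 1 < n = 2, so the pair (A, B) is not completely controllable.

1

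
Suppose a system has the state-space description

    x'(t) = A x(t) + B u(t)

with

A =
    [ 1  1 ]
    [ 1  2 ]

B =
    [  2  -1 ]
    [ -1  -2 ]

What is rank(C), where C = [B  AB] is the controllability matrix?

2

AB = [[1, -3], [0, -5]]
Controllability matrix C = [B  AB] = [[2, -1, 1, -3], [-1, -2, 0, -5]]
Take the 2×2 submatrix of C formed by columns 1, 2: [[2, -1], [-1, -2]]. Its determinant is 2·(-2) - (-1)·(-1) = -4 - 1 = -5 ≠ 0.
So rank(C) ≥ 2; since C has 2 rows, rank(C) = 2.
rank(C) = 2 = n, so the pair (A, B) is completely controllable.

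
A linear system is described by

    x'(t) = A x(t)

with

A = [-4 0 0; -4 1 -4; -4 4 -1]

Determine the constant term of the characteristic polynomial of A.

Expand det(sI - A) for the 3×3 matrix.
p(s) = s^3 + 4s^2 + 15s + 60.
(Check: constant term = det(-A) = (-1)^3 det A = 60; coefficient of s^2 = -tr A = 4.)
The constant term is 60.

60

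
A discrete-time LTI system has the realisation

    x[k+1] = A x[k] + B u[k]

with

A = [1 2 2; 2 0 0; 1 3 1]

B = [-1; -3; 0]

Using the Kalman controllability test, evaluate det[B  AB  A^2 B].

-353

AB = [[-7], [-2], [-10]]
A^2B = [[-31], [-14], [-23]]
Controllability matrix C = [B  AB  A^2B] = [[-1, -7, -31], [-3, -2, -14], [0, -10, -23]]
Expanding along the first row, det(C) = (-1)·((-2)·(-23) - (-14)·(-10)) - (-7)·((-3)·(-23) - (-14)·0) + (-31)·((-3)·(-10) - (-2)·0) = (-1)·(-94) - (-7)·69 + (-31)·30 = -353
Since det(C) ≠ 0, rank(C) = 3 and the system is completely controllable.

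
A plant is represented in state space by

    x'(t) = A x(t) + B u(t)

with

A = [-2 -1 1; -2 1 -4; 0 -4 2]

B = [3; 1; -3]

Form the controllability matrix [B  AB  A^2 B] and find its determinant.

AB = [[-10], [7], [-10]]
A^2B = [[3], [67], [-48]]
Controllability matrix C = [B  AB  A^2B] = [[3, -10, 3], [1, 7, 67], [-3, -10, -48]]
Expanding along the first row, det(C) = 3·(7·(-48) - 67·(-10)) - (-10)·(1·(-48) - 67·(-3)) + 3·(1·(-10) - 7·(-3)) = 3·334 - (-10)·153 + 3·11 = 2565
Since det(C) ≠ 0, rank(C) = 3 and the system is completely controllable.

2565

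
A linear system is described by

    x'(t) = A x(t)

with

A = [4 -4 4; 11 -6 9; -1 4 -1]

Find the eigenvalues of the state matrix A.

-4, -2, 3

det(sI - A) = s^3 - (tr A)s^2 + (M11 + M22 + M33)s - det A, where Mii is the 2×2 principal minor of A obtained by deleting row i and column i.
tr A = 4 + (-6) + (-1) = -3; M11 = (-6)·(-1) - 9·4 = 6 - 36 = -30; M22 = 4·(-1) - 4·(-1) = -4 - (-4) = 0; M33 = 4·(-6) - (-4)·11 = -24 - (-44) = 20; sum of minors = -10.
det A = 4·((-6)·(-1) - 9·4) - (-4)·(11·(-1) - 9·(-1)) + 4·(11·4 - (-6)·(-1)) = 4·(-30) - (-4)·(-2) + 4·38 = 24.
So p(s) = det(sI - A) = s^3 + 3s^2 - 10s - 24.
Rational-root test: any integer root divides -24. Testing small divisors, s = -2 works: p(-2) = -8 + 12 + 20 + (-24) = 0, so (s + 2) is a factor.
Dividing, p(s) = (s + 2)(s^2 + s - 12).
Factor s^2 + s - 12: two numbers with sum -1 and product -12 are 3 and -4, so s^2 + s - 12 = (s - 3)(s + 4).
Hence p(s) = (s - 3) (s + 2) (s + 4), with roots -4, -2, 3.
At least one eigenvalue has non-negative real part, so the system is not asymptotically stable.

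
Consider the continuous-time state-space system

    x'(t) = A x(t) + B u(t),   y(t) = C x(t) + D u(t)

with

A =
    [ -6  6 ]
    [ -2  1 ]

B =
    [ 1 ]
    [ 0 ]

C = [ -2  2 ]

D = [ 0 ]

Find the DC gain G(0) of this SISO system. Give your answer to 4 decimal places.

-0.3333

G(0) = C(-A)^{-1}B + D = -C A^{-1} B + D.
det A = 6, so A^{-1} = (1/6)·adj(A) = [[1/6, -1], [1/3, -1]]
A^{-1} B = [1/6, 1/3]^T
C A^{-1} B = 1/3
G(0) = D - C A^{-1} B = 0 - (1/3) = -1/3 ≈ -0.3333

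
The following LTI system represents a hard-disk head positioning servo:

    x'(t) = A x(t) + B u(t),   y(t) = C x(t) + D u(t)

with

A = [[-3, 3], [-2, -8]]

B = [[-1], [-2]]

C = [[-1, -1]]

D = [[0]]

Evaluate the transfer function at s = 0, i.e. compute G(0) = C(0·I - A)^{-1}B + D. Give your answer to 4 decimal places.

G(0) = C(-A)^{-1}B + D = -C A^{-1} B + D.
det A = 30, so A^{-1} = (1/30)·adj(A) = [[-4/15, -1/10], [1/15, -1/10]]
A^{-1} B = [7/15, 2/15]^T
C A^{-1} B = -3/5
G(0) = D - C A^{-1} B = 0 - (-3/5) = 3/5 ≈ 0.6000

0.6000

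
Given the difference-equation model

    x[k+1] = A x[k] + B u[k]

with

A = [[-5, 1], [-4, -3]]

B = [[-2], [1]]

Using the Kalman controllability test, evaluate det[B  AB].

-21

AB = [[11], [5]]
Controllability matrix C = [B  AB] = [[-2, 11], [1, 5]]
det(C) = (-2)·5 - 11·1 = -10 - 11 = -21
Since det(C) ≠ 0, rank(C) = 2 and the system is completely controllable.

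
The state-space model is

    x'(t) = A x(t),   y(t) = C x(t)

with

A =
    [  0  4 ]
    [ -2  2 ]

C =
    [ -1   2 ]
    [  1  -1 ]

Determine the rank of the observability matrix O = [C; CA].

CA = [[-4, 0], [2, 2]]
Observability matrix O = [C; CA] = [[-1, 2], [1, -1], [-4, 0], [2, 2]]
Take the 2×2 submatrix of O formed by rows 1, 2: [[-1, 2], [1, -1]]. Its determinant is (-1)·(-1) - 2·1 = 1 - 2 = -1 ≠ 0.
So rank(O) ≥ 2; since O has 2 columns, rank(O) = 2.
rank(O) = 2 = n, so the pair (A, C) is completely observable.

2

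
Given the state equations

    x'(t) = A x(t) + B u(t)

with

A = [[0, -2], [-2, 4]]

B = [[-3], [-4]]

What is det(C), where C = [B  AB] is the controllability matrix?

AB = [[8], [-10]]
Controllability matrix C = [B  AB] = [[-3, 8], [-4, -10]]
det(C) = (-3)·(-10) - 8·(-4) = 30 - (-32) = 62
Since det(C) ≠ 0, rank(C) = 2 and the system is completely controllable.

62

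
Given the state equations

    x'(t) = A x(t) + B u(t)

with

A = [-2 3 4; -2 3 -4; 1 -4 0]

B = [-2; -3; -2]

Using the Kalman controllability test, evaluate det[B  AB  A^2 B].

-905

AB = [[-13], [3], [10]]
A^2B = [[75], [-5], [-25]]
Controllability matrix C = [B  AB  A^2B] = [[-2, -13, 75], [-3, 3, -5], [-2, 10, -25]]
Expanding along the first row, det(C) = (-2)·(3·(-25) - (-5)·10) - (-13)·((-3)·(-25) - (-5)·(-2)) + 75·((-3)·10 - 3·(-2)) = (-2)·(-25) - (-13)·65 + 75·(-24) = -905
Since det(C) ≠ 0, rank(C) = 3 and the system is completely controllable.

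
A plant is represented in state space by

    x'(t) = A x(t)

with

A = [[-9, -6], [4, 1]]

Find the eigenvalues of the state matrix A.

-5, -3

det(sI - A) = s^2 - (tr A)s + det A, with tr A = (-9) + 1 = -8 and det A = (-9)·1 - (-6)·4 = -9 - (-24) = 15.
So p(s) = det(sI - A) = s^2 + 8s + 15.
Factor s^2 + 8s + 15: two numbers with sum -8 and product 15 are -3 and -5, so s^2 + 8s + 15 = (s + 3)(s + 5).
Hence p(s) = (s + 3) (s + 5), with roots -5, -3.
All eigenvalues have negative real part, so the system is asymptotically stable.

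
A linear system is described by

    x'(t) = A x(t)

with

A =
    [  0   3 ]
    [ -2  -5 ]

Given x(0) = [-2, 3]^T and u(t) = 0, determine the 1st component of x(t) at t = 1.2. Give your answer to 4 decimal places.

0.1355

det(sI - A) = s^2 - (tr A)s + det A, with tr A = 0 + (-5) = -5 and det A = 0·(-5) - 3·(-2) = 0 - (-6) = 6.
So p(s) = det(sI - A) = s^2 + 5s + 6.
Factor s^2 + 5s + 6: two numbers with sum -5 and product 6 are -2 and -3, so s^2 + 5s + 6 = (s + 2)(s + 3).
Hence p(s) = (s + 2) (s + 3), with roots -3, -2.
The eigenvalues -3, -2 are distinct and real, so A is diagonalisable and x(t) = e^{At} x(0) = V diag(e^{λ_i t}) V^{-1} x(0), where the columns of V are the eigenvectors.
λ = -3: A - (-3)I = [[3, 3], [-2, -2]]. Row 1 gives 3·v1 + 3·v2 = 0, so take v_1 = [-1, 1]^T.
λ = -2: A - (-2)I = [[2, 3], [-2, -3]]. Row 1 gives 2·v1 + 3·v2 = 0, so take v_2 = [3, -2]^T.
V = [v_1 v_2] = [[-1, 3], [1, -2]] has det V = -1, so V^{-1} = adj(V)/det V = [[2, 3], [1, 1]].
Modal coordinates z(0) = V^{-1} x(0): 2·(-2) + 3·3 = 5; 1·(-2) + 1·3 = 1; so z(0) = [5, 1]^T.
x_1(t) = Σ_i (v_i)_1 · z_i(0) · e^{λ_i t} (row 1 of V times the modal terms).
x_1(1.2) = (-1)·5·e^{-3·1.2} + 3·1·e^{-2·1.2} = (-5)·0.027324 + 3·0.090718 = 0.1355.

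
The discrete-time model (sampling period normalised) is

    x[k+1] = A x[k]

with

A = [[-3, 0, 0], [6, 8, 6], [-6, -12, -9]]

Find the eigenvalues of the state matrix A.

det(zI - A) = z^3 - (tr A)z^2 + (M11 + M22 + M33)z - det A, where Mii is the 2×2 principal minor of A obtained by deleting row i and column i.
tr A = (-3) + 8 + (-9) = -4; M11 = 8·(-9) - 6·(-12) = -72 - (-72) = 0; M22 = (-3)·(-9) - 0·(-6) = 27 - 0 = 27; M33 = (-3)·8 - 0·6 = -24 - 0 = -24; sum of minors = 3.
det A = (-3)·(8·(-9) - 6·(-12)) - 0·(6·(-9) - 6·(-6)) + 0·(6·(-12) - 8·(-6)) = (-3)·0 - 0·(-18) + 0·(-24) = 0.
So p(z) = det(zI - A) = z^3 + 4z^2 + 3z.
The constant term is 0, so p(z) = z(z^2 + 4z + 3).
Factor z^2 + 4z + 3: two numbers with sum -4 and product 3 are -1 and -3, so z^2 + 4z + 3 = (z + 1)(z + 3).
Hence p(z) = z (z + 1) (z + 3), with roots -3, -1, 0.

-3, -1, 0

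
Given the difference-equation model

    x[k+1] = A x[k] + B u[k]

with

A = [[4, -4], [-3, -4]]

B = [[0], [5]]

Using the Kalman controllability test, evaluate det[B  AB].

100

AB = [[-20], [-20]]
Controllability matrix C = [B  AB] = [[0, -20], [5, -20]]
det(C) = 0·(-20) - (-20)·5 = 0 - (-100) = 100
Since det(C) ≠ 0, rank(C) = 2 and the system is completely controllable.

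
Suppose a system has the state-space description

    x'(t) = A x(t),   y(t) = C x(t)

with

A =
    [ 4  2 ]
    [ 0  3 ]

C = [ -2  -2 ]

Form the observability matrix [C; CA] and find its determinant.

4

CA = [[-8, -10]]
Observability matrix O = [C; CA] = [[-2, -2], [-8, -10]]
det(O) = (-2)·(-10) - (-2)·(-8) = 20 - 16 = 4
Since det(O) ≠ 0, rank(O) = 2 and the system is completely observable.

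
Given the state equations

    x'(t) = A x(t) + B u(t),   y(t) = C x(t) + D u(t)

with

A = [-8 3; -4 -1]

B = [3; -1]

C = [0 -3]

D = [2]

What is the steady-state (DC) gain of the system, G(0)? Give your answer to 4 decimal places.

G(0) = C(-A)^{-1}B + D = -C A^{-1} B + D.
det A = 20, so A^{-1} = (1/20)·adj(A) = [[-1/20, -3/20], [1/5, -2/5]]
A^{-1} B = [0, 1]^T
C A^{-1} B = -3
G(0) = D - C A^{-1} B = 2 - (-3) = 5

5.0000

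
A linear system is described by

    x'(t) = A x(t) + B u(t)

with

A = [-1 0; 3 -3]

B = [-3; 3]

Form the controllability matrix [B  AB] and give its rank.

2

AB = [[3], [-18]]
Controllability matrix C = [B  AB] = [[-3, 3], [3, -18]]
det(C) = (-3)·(-18) - 3·3 = 54 - 9 = 45 ≠ 0, so rank(C) = 2.
rank(C) = 2 = n, so the pair (A, B) is completely controllable.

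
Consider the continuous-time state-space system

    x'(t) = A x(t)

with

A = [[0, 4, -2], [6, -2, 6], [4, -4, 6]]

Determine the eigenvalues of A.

det(sI - A) = s^3 - (tr A)s^2 + (M11 + M22 + M33)s - det A, where Mii is the 2×2 principal minor of A obtained by deleting row i and column i.
tr A = 0 + (-2) + 6 = 4; M11 = (-2)·6 - 6·(-4) = -12 - (-24) = 12; M22 = 0·6 - (-2)·4 = 0 - (-8) = 8; M33 = 0·(-2) - 4·6 = 0 - 24 = -24; sum of minors = -4.
det A = 0·((-2)·6 - 6·(-4)) - 4·(6·6 - 6·4) + (-2)·(6·(-4) - (-2)·4) = 0·12 - 4·12 + (-2)·(-16) = -16.
So p(s) = det(sI - A) = s^3 - 4s^2 - 4s + 16.
Rational-root test: any integer root divides 16. Testing small divisors, s = -2 works: p(-2) = -8 + (-16) + 8 + 16 = 0, so (s + 2) is a factor.
Dividing, p(s) = (s + 2)(s^2 - 6s + 8).
Factor s^2 - 6s + 8: two numbers with sum 6 and product 8 are 4 and 2, so s^2 - 6s + 8 = (s - 4)(s - 2).
Hence p(s) = (s - 4) (s - 2) (s + 2), with roots -2, 2, 4.
At least one eigenvalue has non-negative real part, so the system is not asymptotically stable.

-2, 2, 4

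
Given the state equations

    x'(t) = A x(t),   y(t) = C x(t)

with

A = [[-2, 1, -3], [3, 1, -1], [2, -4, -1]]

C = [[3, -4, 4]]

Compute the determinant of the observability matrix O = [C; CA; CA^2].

CA = [[-10, -17, -9]]
CA^2 = [[-49, 9, 56]]
Observability matrix O = [C; CA; CA^2] = [[3, -4, 4], [-10, -17, -9], [-49, 9, 56]]
Expanding along the first row, det(O) = 3·((-17)·56 - (-9)·9) - (-4)·((-10)·56 - (-9)·(-49)) + 4·((-10)·9 - (-17)·(-49)) = 3·(-871) - (-4)·(-1001) + 4·(-923) = -10309
Since det(O) ≠ 0, rank(O) = 3 and the system is completely observable.

-10309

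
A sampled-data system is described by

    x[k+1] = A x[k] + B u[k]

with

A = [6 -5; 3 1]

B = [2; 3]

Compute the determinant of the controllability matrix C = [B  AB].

AB = [[-3], [9]]
Controllability matrix C = [B  AB] = [[2, -3], [3, 9]]
det(C) = 2·9 - (-3)·3 = 18 - (-9) = 27
Since det(C) ≠ 0, rank(C) = 2 and the system is completely controllable.

27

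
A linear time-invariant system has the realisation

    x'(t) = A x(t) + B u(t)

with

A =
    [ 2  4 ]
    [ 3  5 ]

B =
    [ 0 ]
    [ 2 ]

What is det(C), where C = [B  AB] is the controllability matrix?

-16

AB = [[8], [10]]
Controllability matrix C = [B  AB] = [[0, 8], [2, 10]]
det(C) = 0·10 - 8·2 = 0 - 16 = -16
Since det(C) ≠ 0, rank(C) = 2 and the system is completely controllable.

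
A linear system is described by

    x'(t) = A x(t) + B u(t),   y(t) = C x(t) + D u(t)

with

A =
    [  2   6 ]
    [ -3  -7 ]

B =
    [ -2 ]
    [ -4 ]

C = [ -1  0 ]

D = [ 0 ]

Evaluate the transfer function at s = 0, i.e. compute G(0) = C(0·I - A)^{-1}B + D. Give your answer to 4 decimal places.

G(0) = C(-A)^{-1}B + D = -C A^{-1} B + D.
det A = 4, so A^{-1} = (1/4)·adj(A) = [[-7/4, -3/2], [3/4, 1/2]]
A^{-1} B = [19/2, -7/2]^T
C A^{-1} B = -19/2
G(0) = D - C A^{-1} B = 0 - (-19/2) = 19/2 ≈ 9.5000

9.5000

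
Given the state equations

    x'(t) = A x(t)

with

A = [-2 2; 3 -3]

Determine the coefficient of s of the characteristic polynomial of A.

5

For a 2×2 matrix, det(sI - A) = s^2 - (tr A)s + det A.
tr A = -5, det A = 0.
So p(s) = s^2 + 5s.
The coefficient of s is 5.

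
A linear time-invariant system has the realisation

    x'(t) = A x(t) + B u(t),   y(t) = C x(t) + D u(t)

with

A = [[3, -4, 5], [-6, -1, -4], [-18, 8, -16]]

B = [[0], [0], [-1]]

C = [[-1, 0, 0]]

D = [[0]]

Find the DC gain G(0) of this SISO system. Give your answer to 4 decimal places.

0.2333

G(0) = C(-A)^{-1}B + D = -C A^{-1} B + D.
det A = -90, so A^{-1} = (1/-90)·adj(A) = [[-8/15, 4/15, -7/30], [4/15, -7/15, 1/5], [11/15, -8/15, 3/10]]
A^{-1} B = [7/30, -1/5, -3/10]^T
C A^{-1} B = -7/30
G(0) = D - C A^{-1} B = 0 - (-7/30) = 7/30 ≈ 0.2333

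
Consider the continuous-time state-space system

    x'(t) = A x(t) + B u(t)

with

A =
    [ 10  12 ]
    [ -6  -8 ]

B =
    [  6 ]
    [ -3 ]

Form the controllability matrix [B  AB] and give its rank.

AB = [[24], [-12]]
Controllability matrix C = [B  AB] = [[6, 24], [-3, -12]]
Every column of C is a scalar multiple of column 1 = [6, -3] (multipliers 1, 4), so the columns span a one-dimensional space.
C ≠ 0, hence rank(C) = 1.
rank(C) = 1 < n = 2, so the pair (A, B) is not completely controllable.

1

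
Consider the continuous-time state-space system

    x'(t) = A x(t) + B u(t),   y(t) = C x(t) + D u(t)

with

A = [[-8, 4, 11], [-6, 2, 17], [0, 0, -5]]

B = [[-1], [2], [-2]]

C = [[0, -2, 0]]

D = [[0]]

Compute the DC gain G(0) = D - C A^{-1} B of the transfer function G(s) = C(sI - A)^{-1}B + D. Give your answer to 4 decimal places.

1.5000

G(0) = C(-A)^{-1}B + D = -C A^{-1} B + D.
det A = -40, so A^{-1} = (1/-40)·adj(A) = [[1/4, -1/2, -23/20], [3/4, -1, -7/4], [0, 0, -1/5]]
A^{-1} B = [21/20, 3/4, 2/5]^T
C A^{-1} B = -3/2
G(0) = D - C A^{-1} B = 0 - (-3/2) = 3/2 ≈ 1.5000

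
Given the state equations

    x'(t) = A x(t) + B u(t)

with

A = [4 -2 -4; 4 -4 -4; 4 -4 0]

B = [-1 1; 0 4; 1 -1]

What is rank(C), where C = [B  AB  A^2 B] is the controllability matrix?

AB = [[-8, 0], [-8, -8], [-4, -12]]
A^2B = [[0, 64], [16, 80], [0, 32]]
Controllability matrix C = [B  AB  A^2B] = [[-1, 1, -8, 0, 0, 64], [0, 4, -8, -8, 16, 80], [1, -1, -4, -12, 0, 32]]
Take the 3×3 submatrix of C formed by columns 1, 2, 3: [[-1, 1, -8], [0, 4, -8], [1, -1, -4]]. Its determinant is (-1)·(4·(-4) - (-8)·(-1)) - 1·(0·(-4) - (-8)·1) + (-8)·(0·(-1) - 4·1) = (-1)·(-24) - 1·8 + (-8)·(-4) = 48 ≠ 0.
So rank(C) ≥ 3; since C has 3 rows, rank(C) = 3.
rank(C) = 3 = n, so the pair (A, B) is completely controllable.

3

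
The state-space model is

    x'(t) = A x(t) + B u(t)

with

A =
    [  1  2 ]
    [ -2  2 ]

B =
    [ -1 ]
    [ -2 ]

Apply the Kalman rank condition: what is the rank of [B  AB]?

2

AB = [[-5], [-2]]
Controllability matrix C = [B  AB] = [[-1, -5], [-2, -2]]
det(C) = (-1)·(-2) - (-5)·(-2) = 2 - 10 = -8 ≠ 0, so rank(C) = 2.
rank(C) = 2 = n, so the pair (A, B) is completely controllable.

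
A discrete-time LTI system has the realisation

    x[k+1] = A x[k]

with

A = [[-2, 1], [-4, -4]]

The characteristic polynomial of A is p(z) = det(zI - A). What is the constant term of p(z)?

12

For a 2×2 matrix, det(zI - A) = z^2 - (tr A)z + det A.
tr A = -6, det A = 12.
So p(z) = z^2 + 6z + 12.
The constant term is 12.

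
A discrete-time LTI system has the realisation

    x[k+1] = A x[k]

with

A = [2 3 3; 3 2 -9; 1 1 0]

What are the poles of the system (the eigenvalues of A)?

-1, 2, 3

det(zI - A) = z^3 - (tr A)z^2 + (M11 + M22 + M33)z - det A, where Mii is the 2×2 principal minor of A obtained by deleting row i and column i.
tr A = 2 + 2 + 0 = 4; M11 = 2·0 - (-9)·1 = 0 - (-9) = 9; M22 = 2·0 - 3·1 = 0 - 3 = -3; M33 = 2·2 - 3·3 = 4 - 9 = -5; sum of minors = 1.
det A = 2·(2·0 - (-9)·1) - 3·(3·0 - (-9)·1) + 3·(3·1 - 2·1) = 2·9 - 3·9 + 3·1 = -6.
So p(z) = det(zI - A) = z^3 - 4z^2 + z + 6.
Rational-root test: any integer root divides 6. Testing small divisors, z = -1 works: p(-1) = -1 + (-4) + (-1) + 6 = 0, so (z + 1) is a factor.
Dividing, p(z) = (z + 1)(z^2 - 5z + 6).
Factor z^2 - 5z + 6: two numbers with sum 5 and product 6 are 3 and 2, so z^2 - 5z + 6 = (z - 3)(z - 2).
Hence p(z) = (z - 3) (z - 2) (z + 1), with roots -1, 2, 3.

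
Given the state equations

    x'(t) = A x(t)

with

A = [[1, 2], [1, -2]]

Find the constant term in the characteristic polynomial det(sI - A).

-4

For a 2×2 matrix, det(sI - A) = s^2 - (tr A)s + det A.
tr A = -1, det A = -4.
So p(s) = s^2 + s - 4.
The constant term is -4.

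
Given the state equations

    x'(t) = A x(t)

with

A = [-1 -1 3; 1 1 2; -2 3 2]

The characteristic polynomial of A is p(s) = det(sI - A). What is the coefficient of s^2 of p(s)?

-2

Expand det(sI - A) for the 3×3 matrix.
p(s) = s^3 - 2s^2 - 25.
(Check: constant term = det(-A) = (-1)^3 det A = -25; coefficient of s^2 = -tr A = -2.)
The coefficient of s^2 is -2.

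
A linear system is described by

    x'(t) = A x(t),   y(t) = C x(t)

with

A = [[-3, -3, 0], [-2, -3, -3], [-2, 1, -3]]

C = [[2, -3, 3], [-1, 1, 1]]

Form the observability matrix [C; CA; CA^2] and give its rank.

CA = [[-6, 6, 0], [-1, 1, -6]]
CA^2 = [[6, 0, -18], [13, -6, 15]]
Observability matrix O = [C; CA; CA^2] = [[2, -3, 3], [-1, 1, 1], [-6, 6, 0], [-1, 1, -6], [6, 0, -18], [13, -6, 15]]
Take the 3×3 submatrix of O formed by rows 1, 2, 3: [[2, -3, 3], [-1, 1, 1], [-6, 6, 0]]. Its determinant is 2·(1·0 - 1·6) - (-3)·((-1)·0 - 1·(-6)) + 3·((-1)·6 - 1·(-6)) = 2·(-6) - (-3)·6 + 3·0 = 6 ≠ 0.
So rank(O) ≥ 3; since O has 3 columns, rank(O) = 3.
rank(O) = 3 = n, so the pair (A, C) is completely observable.

3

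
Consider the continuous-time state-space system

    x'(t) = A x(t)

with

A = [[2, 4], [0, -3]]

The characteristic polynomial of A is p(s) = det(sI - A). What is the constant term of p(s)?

-6

For a 2×2 matrix, det(sI - A) = s^2 - (tr A)s + det A.
tr A = -1, det A = -6.
So p(s) = s^2 + s - 6.
The constant term is -6.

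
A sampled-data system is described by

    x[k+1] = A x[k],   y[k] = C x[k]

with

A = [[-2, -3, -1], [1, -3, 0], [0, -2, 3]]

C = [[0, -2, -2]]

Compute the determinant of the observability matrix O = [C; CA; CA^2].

CA = [[-2, 10, -6]]
CA^2 = [[14, -12, -16]]
Observability matrix O = [C; CA; CA^2] = [[0, -2, -2], [-2, 10, -6], [14, -12, -16]]
Expanding along the first row, det(O) = 0·(10·(-16) - (-6)·(-12)) - (-2)·((-2)·(-16) - (-6)·14) + (-2)·((-2)·(-12) - 10·14) = 0·(-232) - (-2)·116 + (-2)·(-116) = 464
Since det(O) ≠ 0, rank(O) = 3 and the system is completely observable.

464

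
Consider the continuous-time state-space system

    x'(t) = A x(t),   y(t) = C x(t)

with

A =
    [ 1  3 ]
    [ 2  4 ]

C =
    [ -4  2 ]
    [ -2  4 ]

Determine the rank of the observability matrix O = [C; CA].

2

CA = [[0, -4], [6, 10]]
Observability matrix O = [C; CA] = [[-4, 2], [-2, 4], [0, -4], [6, 10]]
Take the 2×2 submatrix of O formed by rows 1, 2: [[-4, 2], [-2, 4]]. Its determinant is (-4)·4 - 2·(-2) = -16 - (-4) = -12 ≠ 0.
So rank(O) ≥ 2; since O has 2 columns, rank(O) = 2.
rank(O) = 2 = n, so the pair (A, C) is completely observable.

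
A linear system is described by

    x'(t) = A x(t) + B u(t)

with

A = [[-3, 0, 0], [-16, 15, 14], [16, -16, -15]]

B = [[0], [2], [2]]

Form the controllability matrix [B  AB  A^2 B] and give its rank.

AB = [[0], [58], [-62]]
A^2B = [[0], [2], [2]]
Controllability matrix C = [B  AB  A^2B] = [[0, 0, 0], [2, 58, 2], [2, -62, 2]]
Row 1 of C is identically zero, so rank(C) ≤ 2.
The 2×2 minor from rows 2, 3, columns 1, 2 is 2·(-62) - 58·2 = -124 - 116 = -240 ≠ 0, so rank(C) = 2.
rank(C) = 2 < n = 3, so the pair (A, B) is not completely controllable.

2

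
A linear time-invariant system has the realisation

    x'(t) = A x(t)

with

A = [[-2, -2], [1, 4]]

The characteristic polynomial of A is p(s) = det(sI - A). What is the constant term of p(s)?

-6

For a 2×2 matrix, det(sI - A) = s^2 - (tr A)s + det A.
tr A = 2, det A = -6.
So p(s) = s^2 - 2s - 6.
The constant term is -6.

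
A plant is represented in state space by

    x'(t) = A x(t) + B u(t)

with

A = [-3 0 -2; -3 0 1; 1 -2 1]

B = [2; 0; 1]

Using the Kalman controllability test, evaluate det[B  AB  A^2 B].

AB = [[-8], [-5], [3]]
A^2B = [[18], [27], [5]]
Controllability matrix C = [B  AB  A^2B] = [[2, -8, 18], [0, -5, 27], [1, 3, 5]]
Expanding along the first row, det(C) = 2·((-5)·5 - 27·3) - (-8)·(0·5 - 27·1) + 18·(0·3 - (-5)·1) = 2·(-106) - (-8)·(-27) + 18·5 = -338
Since det(C) ≠ 0, rank(C) = 3 and the system is completely controllable.

-338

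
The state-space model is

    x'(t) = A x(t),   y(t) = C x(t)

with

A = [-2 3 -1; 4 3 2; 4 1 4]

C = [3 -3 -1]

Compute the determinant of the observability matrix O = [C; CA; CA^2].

-3250

CA = [[-22, -1, -13]]
CA^2 = [[-12, -82, -32]]
Observability matrix O = [C; CA; CA^2] = [[3, -3, -1], [-22, -1, -13], [-12, -82, -32]]
Expanding along the first row, det(O) = 3·((-1)·(-32) - (-13)·(-82)) - (-3)·((-22)·(-32) - (-13)·(-12)) + (-1)·((-22)·(-82) - (-1)·(-12)) = 3·(-1034) - (-3)·548 + (-1)·1792 = -3250
Since det(O) ≠ 0, rank(O) = 3 and the system is completely observable.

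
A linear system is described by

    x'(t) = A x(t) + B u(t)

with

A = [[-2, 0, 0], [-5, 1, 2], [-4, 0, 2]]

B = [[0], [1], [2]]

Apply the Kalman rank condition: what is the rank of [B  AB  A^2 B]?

AB = [[0], [5], [4]]
A^2B = [[0], [13], [8]]
Controllability matrix C = [B  AB  A^2B] = [[0, 0, 0], [1, 5, 13], [2, 4, 8]]
Row 1 of C is identically zero, so rank(C) ≤ 2.
The 2×2 minor from rows 2, 3, columns 1, 2 is 1·4 - 5·2 = 4 - 10 = -6 ≠ 0, so rank(C) = 2.
rank(C) = 2 < n = 3, so the pair (A, B) is not completely controllable.

2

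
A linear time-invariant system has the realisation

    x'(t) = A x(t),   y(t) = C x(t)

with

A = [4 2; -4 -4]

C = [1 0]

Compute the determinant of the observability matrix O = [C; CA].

CA = [[4, 2]]
Observability matrix O = [C; CA] = [[1, 0], [4, 2]]
det(O) = 1·2 - 0·4 = 2 - 0 = 2
Since det(O) ≠ 0, rank(O) = 2 and the system is completely observable.

2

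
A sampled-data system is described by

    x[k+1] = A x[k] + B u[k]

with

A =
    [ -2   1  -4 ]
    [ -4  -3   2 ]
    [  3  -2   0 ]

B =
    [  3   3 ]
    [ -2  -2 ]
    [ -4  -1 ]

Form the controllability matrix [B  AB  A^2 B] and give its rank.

AB = [[8, -4], [-14, -8], [13, 13]]
A^2B = [[-82, -52], [36, 66], [52, 4]]
Controllability matrix C = [B  AB  A^2B] = [[3, 3, 8, -4, -82, -52], [-2, -2, -14, -8, 36, 66], [-4, -1, 13, 13, 52, 4]]
Take the 3×3 submatrix of C formed by columns 1, 2, 3: [[3, 3, 8], [-2, -2, -14], [-4, -1, 13]]. Its determinant is 3·((-2)·13 - (-14)·(-1)) - 3·((-2)·13 - (-14)·(-4)) + 8·((-2)·(-1) - (-2)·(-4)) = 3·(-40) - 3·(-82) + 8·(-6) = 78 ≠ 0.
So rank(C) ≥ 3; since C has 3 rows, rank(C) = 3.
rank(C) = 3 = n, so the pair (A, B) is completely controllable.

3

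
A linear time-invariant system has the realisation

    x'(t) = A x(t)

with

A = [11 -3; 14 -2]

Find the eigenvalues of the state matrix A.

det(sI - A) = s^2 - (tr A)s + det A, with tr A = 11 + (-2) = 9 and det A = 11·(-2) - (-3)·14 = -22 - (-42) = 20.
So p(s) = det(sI - A) = s^2 - 9s + 20.
Factor s^2 - 9s + 20: two numbers with sum 9 and product 20 are 5 and 4, so s^2 - 9s + 20 = (s - 5)(s - 4).
Hence p(s) = (s - 5) (s - 4), with roots 4, 5.
At least one eigenvalue has non-negative real part, so the system is not asymptotically stable.

4, 5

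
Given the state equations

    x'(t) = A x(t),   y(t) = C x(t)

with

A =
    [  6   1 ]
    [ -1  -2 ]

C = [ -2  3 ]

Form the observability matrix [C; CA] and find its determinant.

61

CA = [[-15, -8]]
Observability matrix O = [C; CA] = [[-2, 3], [-15, -8]]
det(O) = (-2)·(-8) - 3·(-15) = 16 - (-45) = 61
Since det(O) ≠ 0, rank(O) = 2 and the system is completely observable.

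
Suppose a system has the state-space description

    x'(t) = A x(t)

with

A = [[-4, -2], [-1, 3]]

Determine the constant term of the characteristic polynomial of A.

-14

For a 2×2 matrix, det(sI - A) = s^2 - (tr A)s + det A.
tr A = -1, det A = -14.
So p(s) = s^2 + s - 14.
The constant term is -14.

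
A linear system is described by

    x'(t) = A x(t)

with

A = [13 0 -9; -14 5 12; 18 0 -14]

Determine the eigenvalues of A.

det(sI - A) = s^3 - (tr A)s^2 + (M11 + M22 + M33)s - det A, where Mii is the 2×2 principal minor of A obtained by deleting row i and column i.
tr A = 13 + 5 + (-14) = 4; M11 = 5·(-14) - 12·0 = -70 - 0 = -70; M22 = 13·(-14) - (-9)·18 = -182 - (-162) = -20; M33 = 13·5 - 0·(-14) = 65 - 0 = 65; sum of minors = -25.
det A = 13·(5·(-14) - 12·0) - 0·((-14)·(-14) - 12·18) + (-9)·((-14)·0 - 5·18) = 13·(-70) - 0·(-20) + (-9)·(-90) = -100.
So p(s) = det(sI - A) = s^3 - 4s^2 - 25s + 100.
Rational-root test: any integer root divides 100. Testing small divisors, s = 4 works: p(4) = 64 + (-64) + (-100) + 100 = 0, so (s - 4) is a factor.
Dividing, p(s) = (s - 4)(s^2 - 25).
Factor s^2 - 25: two numbers with sum 0 and product -25 are 5 and -5, so s^2 - 25 = (s - 5)(s + 5).
Hence p(s) = (s - 5) (s - 4) (s + 5), with roots -5, 4, 5.
At least one eigenvalue has non-negative real part, so the system is not asymptotically stable.

-5, 4, 5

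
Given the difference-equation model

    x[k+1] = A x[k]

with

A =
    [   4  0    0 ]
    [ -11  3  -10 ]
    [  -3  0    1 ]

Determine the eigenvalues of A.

1, 3, 4

det(zI - A) = z^3 - (tr A)z^2 + (M11 + M22 + M33)z - det A, where Mii is the 2×2 principal minor of A obtained by deleting row i and column i.
tr A = 4 + 3 + 1 = 8; M11 = 3·1 - (-10)·0 = 3 - 0 = 3; M22 = 4·1 - 0·(-3) = 4 - 0 = 4; M33 = 4·3 - 0·(-11) = 12 - 0 = 12; sum of minors = 19.
det A = 4·(3·1 - (-10)·0) - 0·((-11)·1 - (-10)·(-3)) + 0·((-11)·0 - 3·(-3)) = 4·3 - 0·(-41) + 0·9 = 12.
So p(z) = det(zI - A) = z^3 - 8z^2 + 19z - 12.
Rational-root test: any integer root divides -12. Testing small divisors, z = 1 works: p(1) = 1 + (-8) + 19 + (-12) = 0, so (z - 1) is a factor.
Dividing, p(z) = (z - 1)(z^2 - 7z + 12).
Factor z^2 - 7z + 12: two numbers with sum 7 and product 12 are 4 and 3, so z^2 - 7z + 12 = (z - 4)(z - 3).
Hence p(z) = (z - 4) (z - 3) (z - 1), with roots 1, 3, 4.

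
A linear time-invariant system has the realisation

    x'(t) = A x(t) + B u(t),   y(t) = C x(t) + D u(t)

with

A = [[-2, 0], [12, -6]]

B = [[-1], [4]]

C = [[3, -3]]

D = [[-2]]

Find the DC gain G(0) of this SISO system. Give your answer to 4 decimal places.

G(0) = C(-A)^{-1}B + D = -C A^{-1} B + D.
det A = 12, so A^{-1} = (1/12)·adj(A) = [[-1/2, 0], [-1, -1/6]]
A^{-1} B = [1/2, 1/3]^T
C A^{-1} B = 1/2
G(0) = D - C A^{-1} B = -2 - (1/2) = -5/2 ≈ -2.5000

-2.5000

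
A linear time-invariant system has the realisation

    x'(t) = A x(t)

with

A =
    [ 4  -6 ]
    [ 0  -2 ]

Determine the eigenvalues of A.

-2, 4

det(sI - A) = s^2 - (tr A)s + det A, with tr A = 4 + (-2) = 2 and det A = 4·(-2) - (-6)·0 = -8 - 0 = -8.
So p(s) = det(sI - A) = s^2 - 2s - 8.
Factor s^2 - 2s - 8: two numbers with sum 2 and product -8 are 4 and -2, so s^2 - 2s - 8 = (s - 4)(s + 2).
Hence p(s) = (s - 4) (s + 2), with roots -2, 4.
At least one eigenvalue has non-negative real part, so the system is not asymptotically stable.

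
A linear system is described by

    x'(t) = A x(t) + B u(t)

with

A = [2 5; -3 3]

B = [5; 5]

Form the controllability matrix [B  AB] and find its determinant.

AB = [[35], [0]]
Controllability matrix C = [B  AB] = [[5, 35], [5, 0]]
det(C) = 5·0 - 35·5 = 0 - 175 = -175
Since det(C) ≠ 0, rank(C) = 2 and the system is completely controllable.

-175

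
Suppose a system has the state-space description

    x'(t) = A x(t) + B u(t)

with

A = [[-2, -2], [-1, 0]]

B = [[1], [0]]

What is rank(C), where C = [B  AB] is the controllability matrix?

AB = [[-2], [-1]]
Controllability matrix C = [B  AB] = [[1, -2], [0, -1]]
det(C) = 1·(-1) - (-2)·0 = -1 - 0 = -1 ≠ 0, so rank(C) = 2.
rank(C) = 2 = n, so the pair (A, B) is completely controllable.

2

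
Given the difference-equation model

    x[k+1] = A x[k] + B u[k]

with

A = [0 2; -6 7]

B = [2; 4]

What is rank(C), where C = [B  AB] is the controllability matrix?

1

AB = [[8], [16]]
Controllability matrix C = [B  AB] = [[2, 8], [4, 16]]
Every column of C is a scalar multiple of column 1 = [2, 4] (multipliers 1, 4), so the columns span a one-dimensional space.
C ≠ 0, hence rank(C) = 1.
rank(C) = 1 < n = 2, so the pair (A, B) is not completely controllable.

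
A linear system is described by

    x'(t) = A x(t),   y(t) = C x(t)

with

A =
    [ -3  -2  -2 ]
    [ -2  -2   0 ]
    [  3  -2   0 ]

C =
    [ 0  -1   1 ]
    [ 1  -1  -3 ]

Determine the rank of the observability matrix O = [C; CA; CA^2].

CA = [[5, 0, 0], [-10, 6, -2]]
CA^2 = [[-15, -10, -10], [12, 12, 20]]
Observability matrix O = [C; CA; CA^2] = [[0, -1, 1], [1, -1, -3], [5, 0, 0], [-10, 6, -2], [-15, -10, -10], [12, 12, 20]]
Take the 3×3 submatrix of O formed by rows 1, 2, 3: [[0, -1, 1], [1, -1, -3], [5, 0, 0]]. Its determinant is 0·((-1)·0 - (-3)·0) - (-1)·(1·0 - (-3)·5) + 1·(1·0 - (-1)·5) = 0·0 - (-1)·15 + 1·5 = 20 ≠ 0.
So rank(O) ≥ 3; since O has 3 columns, rank(O) = 3.
rank(O) = 3 = n, so the pair (A, C) is completely observable.

3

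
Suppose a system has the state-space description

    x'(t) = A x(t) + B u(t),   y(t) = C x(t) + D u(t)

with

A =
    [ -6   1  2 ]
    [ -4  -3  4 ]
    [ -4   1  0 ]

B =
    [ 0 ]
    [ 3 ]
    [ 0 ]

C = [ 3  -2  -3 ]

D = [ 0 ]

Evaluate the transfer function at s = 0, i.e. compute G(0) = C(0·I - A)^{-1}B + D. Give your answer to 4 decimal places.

G(0) = C(-A)^{-1}B + D = -C A^{-1} B + D.
det A = -24, so A^{-1} = (1/-24)·adj(A) = [[1/6, -1/12, -5/12], [2/3, -1/3, -2/3], [2/3, -1/12, -11/12]]
A^{-1} B = [-1/4, -1, -1/4]^T
C A^{-1} B = 2
G(0) = D - C A^{-1} B = 0 - (2) = -2

-2.0000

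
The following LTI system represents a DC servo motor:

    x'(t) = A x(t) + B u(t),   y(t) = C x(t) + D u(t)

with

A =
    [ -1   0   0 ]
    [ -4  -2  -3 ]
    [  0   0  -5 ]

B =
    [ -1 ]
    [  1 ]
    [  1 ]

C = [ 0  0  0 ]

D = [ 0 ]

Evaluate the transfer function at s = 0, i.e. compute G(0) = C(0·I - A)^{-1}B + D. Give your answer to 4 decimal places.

0.0000

G(0) = C(-A)^{-1}B + D = -C A^{-1} B + D.
det A = -10, so A^{-1} = (1/-10)·adj(A) = [[-1, 0, 0], [2, -1/2, 3/10], [0, 0, -1/5]]
A^{-1} B = [1, -11/5, -1/5]^T
C A^{-1} B = 0
G(0) = D - C A^{-1} B = 0 - (0) = 0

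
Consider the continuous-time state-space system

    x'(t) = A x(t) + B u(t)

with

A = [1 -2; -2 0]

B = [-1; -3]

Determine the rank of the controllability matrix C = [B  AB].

AB = [[5], [2]]
Controllability matrix C = [B  AB] = [[-1, 5], [-3, 2]]
det(C) = (-1)·2 - 5·(-3) = -2 - (-15) = 13 ≠ 0, so rank(C) = 2.
rank(C) = 2 = n, so the pair (A, B) is completely controllable.

2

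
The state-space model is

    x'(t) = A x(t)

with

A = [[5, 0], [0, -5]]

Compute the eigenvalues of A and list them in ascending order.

-5, 5

det(sI - A) = s^2 - (tr A)s + det A, with tr A = 5 + (-5) = 0 and det A = 5·(-5) - 0·0 = -25 - 0 = -25.
So p(s) = det(sI - A) = s^2 - 25.
Factor s^2 - 25: two numbers with sum 0 and product -25 are 5 and -5, so s^2 - 25 = (s - 5)(s + 5).
Hence p(s) = (s - 5) (s + 5), with roots -5, 5.
At least one eigenvalue has non-negative real part, so the system is not asymptotically stable.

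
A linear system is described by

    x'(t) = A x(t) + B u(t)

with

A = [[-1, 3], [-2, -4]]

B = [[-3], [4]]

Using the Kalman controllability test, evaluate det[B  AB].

AB = [[15], [-10]]
Controllability matrix C = [B  AB] = [[-3, 15], [4, -10]]
det(C) = (-3)·(-10) - 15·4 = 30 - 60 = -30
Since det(C) ≠ 0, rank(C) = 2 and the system is completely controllable.

-30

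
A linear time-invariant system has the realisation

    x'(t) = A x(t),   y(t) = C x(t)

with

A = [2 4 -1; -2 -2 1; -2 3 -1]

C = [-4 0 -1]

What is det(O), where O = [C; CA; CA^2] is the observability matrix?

CA = [[-6, -19, 5]]
CA^2 = [[16, 29, -18]]
Observability matrix O = [C; CA; CA^2] = [[-4, 0, -1], [-6, -19, 5], [16, 29, -18]]
Expanding along the first row, det(O) = (-4)·((-19)·(-18) - 5·29) - 0·((-6)·(-18) - 5·16) + (-1)·((-6)·29 - (-19)·16) = (-4)·197 - 0·28 + (-1)·130 = -918
Since det(O) ≠ 0, rank(O) = 3 and the system is completely observable.

-918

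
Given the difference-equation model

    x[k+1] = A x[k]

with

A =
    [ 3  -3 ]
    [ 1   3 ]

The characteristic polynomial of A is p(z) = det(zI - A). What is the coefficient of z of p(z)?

For a 2×2 matrix, det(zI - A) = z^2 - (tr A)z + det A.
tr A = 6, det A = 12.
So p(z) = z^2 - 6z + 12.
The coefficient of z is -6.

-6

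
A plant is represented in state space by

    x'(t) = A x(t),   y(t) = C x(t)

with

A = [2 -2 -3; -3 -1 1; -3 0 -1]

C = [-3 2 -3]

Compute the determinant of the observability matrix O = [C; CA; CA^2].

-2292

CA = [[-3, 4, 14]]
CA^2 = [[-60, 2, -1]]
Observability matrix O = [C; CA; CA^2] = [[-3, 2, -3], [-3, 4, 14], [-60, 2, -1]]
Expanding along the first row, det(O) = (-3)·(4·(-1) - 14·2) - 2·((-3)·(-1) - 14·(-60)) + (-3)·((-3)·2 - 4·(-60)) = (-3)·(-32) - 2·843 + (-3)·234 = -2292
Since det(O) ≠ 0, rank(O) = 3 and the system is completely observable.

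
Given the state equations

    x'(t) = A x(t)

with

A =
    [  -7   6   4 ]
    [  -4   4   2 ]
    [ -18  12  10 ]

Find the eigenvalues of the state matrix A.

det(sI - A) = s^3 - (tr A)s^2 + (M11 + M22 + M33)s - det A, where Mii is the 2×2 principal minor of A obtained by deleting row i and column i.
tr A = (-7) + 4 + 10 = 7; M11 = 4·10 - 2·12 = 40 - 24 = 16; M22 = (-7)·10 - 4·(-18) = -70 - (-72) = 2; M33 = (-7)·4 - 6·(-4) = -28 - (-24) = -4; sum of minors = 14.
det A = (-7)·(4·10 - 2·12) - 6·((-4)·10 - 2·(-18)) + 4·((-4)·12 - 4·(-18)) = (-7)·16 - 6·(-4) + 4·24 = 8.
So p(s) = det(sI - A) = s^3 - 7s^2 + 14s - 8.
Rational-root test: any integer root divides -8. Testing small divisors, s = 1 works: p(1) = 1 + (-7) + 14 + (-8) = 0, so (s - 1) is a factor.
Dividing, p(s) = (s - 1)(s^2 - 6s + 8).
Factor s^2 - 6s + 8: two numbers with sum 6 and product 8 are 4 and 2, so s^2 - 6s + 8 = (s - 4)(s - 2).
Hence p(s) = (s - 4) (s - 2) (s - 1), with roots 1, 2, 4.
At least one eigenvalue has non-negative real part, so the system is not asymptotically stable.

1, 2, 4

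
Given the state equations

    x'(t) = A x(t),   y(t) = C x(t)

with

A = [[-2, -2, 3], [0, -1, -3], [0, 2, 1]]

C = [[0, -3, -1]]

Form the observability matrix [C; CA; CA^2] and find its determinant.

CA = [[0, 1, 8]]
CA^2 = [[0, 15, 5]]
Observability matrix O = [C; CA; CA^2] = [[0, -3, -1], [0, 1, 8], [0, 15, 5]]
Expanding along the first row, det(O) = 0·(1·5 - 8·15) - (-3)·(0·5 - 8·0) + (-1)·(0·15 - 1·0) = 0·(-115) - (-3)·0 + (-1)·0 = 0
Since det(O) = 0, rank(O) < 3 and the system is not completely observable.

0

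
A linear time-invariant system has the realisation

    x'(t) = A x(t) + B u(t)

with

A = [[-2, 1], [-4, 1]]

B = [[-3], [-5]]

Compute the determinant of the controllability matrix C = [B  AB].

-16

AB = [[1], [7]]
Controllability matrix C = [B  AB] = [[-3, 1], [-5, 7]]
det(C) = (-3)·7 - 1·(-5) = -21 - (-5) = -16
Since det(C) ≠ 0, rank(C) = 2 and the system is completely controllable.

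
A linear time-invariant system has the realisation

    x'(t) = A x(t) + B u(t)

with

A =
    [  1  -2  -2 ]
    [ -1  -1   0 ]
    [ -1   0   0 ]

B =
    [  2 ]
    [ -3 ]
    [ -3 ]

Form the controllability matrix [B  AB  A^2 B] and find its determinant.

AB = [[14], [1], [-2]]
A^2B = [[16], [-15], [-14]]
Controllability matrix C = [B  AB  A^2B] = [[2, 14, 16], [-3, 1, -15], [-3, -2, -14]]
Expanding along the first row, det(C) = 2·(1·(-14) - (-15)·(-2)) - 14·((-3)·(-14) - (-15)·(-3)) + 16·((-3)·(-2) - 1·(-3)) = 2·(-44) - 14·(-3) + 16·9 = 98
Since det(C) ≠ 0, rank(C) = 3 and the system is completely controllable.

98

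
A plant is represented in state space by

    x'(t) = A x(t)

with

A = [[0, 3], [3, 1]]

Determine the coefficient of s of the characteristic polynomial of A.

-1

For a 2×2 matrix, det(sI - A) = s^2 - (tr A)s + det A.
tr A = 1, det A = -9.
So p(s) = s^2 - s - 9.
The coefficient of s is -1.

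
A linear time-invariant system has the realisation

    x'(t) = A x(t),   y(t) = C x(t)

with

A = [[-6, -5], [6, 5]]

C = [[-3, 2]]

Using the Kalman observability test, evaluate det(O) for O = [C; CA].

-135

CA = [[30, 25]]
Observability matrix O = [C; CA] = [[-3, 2], [30, 25]]
det(O) = (-3)·25 - 2·30 = -75 - 60 = -135
Since det(O) ≠ 0, rank(O) = 2 and the system is completely observable.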